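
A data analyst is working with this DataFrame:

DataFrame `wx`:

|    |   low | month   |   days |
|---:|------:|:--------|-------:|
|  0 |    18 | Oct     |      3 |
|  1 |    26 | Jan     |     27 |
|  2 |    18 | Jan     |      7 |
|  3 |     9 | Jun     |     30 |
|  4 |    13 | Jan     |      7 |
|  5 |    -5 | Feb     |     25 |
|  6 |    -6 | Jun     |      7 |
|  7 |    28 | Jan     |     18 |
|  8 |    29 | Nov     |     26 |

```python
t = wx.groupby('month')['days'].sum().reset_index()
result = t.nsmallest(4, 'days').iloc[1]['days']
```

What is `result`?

group by month, sum of days:
month
Feb    25
Jan    59
Jun    37
Nov    26
Oct     3
Name: days, dtype: int64
reset_index():
  month  days
0   Feb    25
1   Jan    59
2   Jun    37
3   Nov    26
4   Oct     3
take 4 rows with smallest days:
  month  days
4   Oct     3
0   Feb    25
3   Nov    26
2   Jun    37
So iloc[1]['days'] = 25.

25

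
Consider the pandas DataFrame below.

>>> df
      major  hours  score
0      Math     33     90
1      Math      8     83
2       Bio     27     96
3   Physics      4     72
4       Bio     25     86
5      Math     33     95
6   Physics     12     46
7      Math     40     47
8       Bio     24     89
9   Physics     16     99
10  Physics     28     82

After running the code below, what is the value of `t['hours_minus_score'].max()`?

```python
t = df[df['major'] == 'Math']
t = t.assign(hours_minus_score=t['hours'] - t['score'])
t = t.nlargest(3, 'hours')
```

filter rows where major == 'Math':
  major  hours  score
0  Math     33     90
1  Math      8     83
5  Math     33     95
7  Math     40     47
add column hours_minus_score = t['hours'] - t['score']:
  major  hours  score  hours_minus_score
0  Math     33     90                -57
1  Math      8     83                -75
5  Math     33     95                -62
7  Math     40     47                 -7
take 3 rows with largest hours:
  major  hours  score  hours_minus_score
7  Math     40     47                 -7
0  Math     33     90                -57
5  Math     33     95                -62
Hence -7.

-7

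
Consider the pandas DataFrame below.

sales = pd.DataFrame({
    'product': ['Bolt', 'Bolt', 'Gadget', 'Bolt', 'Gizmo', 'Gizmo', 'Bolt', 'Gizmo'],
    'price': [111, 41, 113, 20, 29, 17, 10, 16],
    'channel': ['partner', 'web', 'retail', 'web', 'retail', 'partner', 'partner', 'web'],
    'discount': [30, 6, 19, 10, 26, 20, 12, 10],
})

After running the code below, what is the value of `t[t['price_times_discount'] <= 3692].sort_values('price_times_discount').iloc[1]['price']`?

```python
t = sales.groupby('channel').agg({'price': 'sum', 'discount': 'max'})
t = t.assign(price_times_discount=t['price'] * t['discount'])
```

142

group by channel: sum(price), max(discount):
         price  discount
channel                 
partner    138        30
retail     142        26
web         77        10
add column price_times_discount = t['price'] * t['discount']:
         price  discount  price_times_discount
channel                                       
partner    138        30                  4140
retail     142        26                  3692
web         77        10                   770
filter rows where price_times_discount <= 3692:
         price  discount  price_times_discount
channel                                       
retail     142        26                  3692
web         77        10                   770
sort by price_times_discount:
         price  discount  price_times_discount
channel                                       
web         77        10                   770
retail     142        26                  3692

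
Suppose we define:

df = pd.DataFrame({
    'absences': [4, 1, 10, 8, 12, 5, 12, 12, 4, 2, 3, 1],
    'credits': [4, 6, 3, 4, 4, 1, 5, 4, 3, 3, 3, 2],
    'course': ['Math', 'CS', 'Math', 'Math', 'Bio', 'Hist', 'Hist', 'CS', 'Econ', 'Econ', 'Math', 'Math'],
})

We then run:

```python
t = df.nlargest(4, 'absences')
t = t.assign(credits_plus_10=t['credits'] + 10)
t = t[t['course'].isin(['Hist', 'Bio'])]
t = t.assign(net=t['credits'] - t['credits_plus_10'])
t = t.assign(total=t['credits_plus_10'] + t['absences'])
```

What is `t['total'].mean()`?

take 4 rows with largest absences:
   absences  credits course
4        12        4    Bio
6        12        5   Hist
7        12        4     CS
2        10        3   Math
add column credits_plus_10 = t['credits'] + 10:
   absences  credits course  credits_plus_10
4        12        4    Bio               14
6        12        5   Hist               15
7        12        4     CS               14
2        10        3   Math               13
filter rows where course in ['Hist', 'Bio']:
   absences  credits course  credits_plus_10
4        12        4    Bio               14
6        12        5   Hist               15
add column net = t['credits'] - t['credits_plus_10']:
   absences  credits course  credits_plus_10  net
4        12        4    Bio               14  -10
6        12        5   Hist               15  -10
add column total = t['credits_plus_10'] + t['absences']:
   absences  credits course  credits_plus_10  net  total
4        12        4    Bio               14  -10     26
6        12        5   Hist               15  -10     27
So mean() = 26.5.

26.5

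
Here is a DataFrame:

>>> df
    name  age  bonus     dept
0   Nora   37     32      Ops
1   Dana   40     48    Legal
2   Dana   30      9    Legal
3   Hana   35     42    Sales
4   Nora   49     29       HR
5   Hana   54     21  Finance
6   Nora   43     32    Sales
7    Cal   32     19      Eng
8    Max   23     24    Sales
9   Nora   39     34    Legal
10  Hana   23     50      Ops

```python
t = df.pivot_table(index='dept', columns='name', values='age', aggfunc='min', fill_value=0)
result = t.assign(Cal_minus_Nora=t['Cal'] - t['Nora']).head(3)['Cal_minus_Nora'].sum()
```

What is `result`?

pivot: rows=dept, cols=name, min(age):
name     Cal  Dana  Hana  Max  Nora
dept                               
Eng       32     0     0    0     0
Finance    0     0    54    0     0
HR         0     0     0    0    49
Legal      0    30     0    0    39
Ops        0     0    23    0    37
Sales      0     0    35   23    43
add column Cal_minus_Nora = t['Cal'] - t['Nora']:
name     Cal  Dana  Hana  Max  Nora  Cal_minus_Nora
dept                                               
Eng       32     0     0    0     0              32
Finance    0     0    54    0     0               0
HR         0     0     0    0    49             -49
Legal      0    30     0    0    39             -39
Ops        0     0    23    0    37             -37
Sales      0     0    35   23    43             -43
take first 3 rows:
name     Cal  Dana  Hana  Max  Nora  Cal_minus_Nora
dept                                               
Eng       32     0     0    0     0              32
Finance    0     0    54    0     0               0
HR         0     0     0    0    49             -49
Hence -17.

-17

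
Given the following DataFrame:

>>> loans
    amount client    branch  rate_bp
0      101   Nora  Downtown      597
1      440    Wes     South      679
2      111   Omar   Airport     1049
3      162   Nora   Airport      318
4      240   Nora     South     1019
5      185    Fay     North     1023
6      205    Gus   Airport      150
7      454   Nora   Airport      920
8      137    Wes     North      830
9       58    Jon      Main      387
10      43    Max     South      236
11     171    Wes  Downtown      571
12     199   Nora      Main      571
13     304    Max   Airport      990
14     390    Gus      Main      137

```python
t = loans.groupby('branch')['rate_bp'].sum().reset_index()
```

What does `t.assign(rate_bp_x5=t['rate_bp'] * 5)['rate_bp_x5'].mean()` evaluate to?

9477.0

group by branch, sum of rate_bp:
branch
Airport     3427
Downtown    1168
Main        1095
North       1853
South       1934
Name: rate_bp, dtype: int64
reset_index():
     branch  rate_bp
0   Airport     3427
1  Downtown     1168
2      Main     1095
3     North     1853
4     South     1934
add column rate_bp_x5 = t['rate_bp'] * 5:
     branch  rate_bp  rate_bp_x5
0   Airport     3427       17135
1  Downtown     1168        5840
2      Main     1095        5475
3     North     1853        9265
4     South     1934        9670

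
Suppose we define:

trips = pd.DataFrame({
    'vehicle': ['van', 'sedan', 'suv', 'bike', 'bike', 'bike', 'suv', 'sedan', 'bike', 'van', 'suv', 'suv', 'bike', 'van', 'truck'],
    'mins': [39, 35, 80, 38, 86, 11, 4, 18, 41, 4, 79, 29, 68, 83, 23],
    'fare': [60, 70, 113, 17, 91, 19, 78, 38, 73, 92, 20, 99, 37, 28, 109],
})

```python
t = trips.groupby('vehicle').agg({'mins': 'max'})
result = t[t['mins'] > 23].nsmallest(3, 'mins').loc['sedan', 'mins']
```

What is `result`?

group by vehicle, max of mins:
         mins
vehicle      
bike       86
sedan      35
suv        80
truck      23
van        83
filter rows where mins > 23:
         mins
vehicle      
bike       86
sedan      35
suv        80
van        83
take 3 rows with smallest mins:
         mins
vehicle      
sedan      35
suv        80
van        83
Reading off the value at row 'sedan', column 'mins', we get 35.

35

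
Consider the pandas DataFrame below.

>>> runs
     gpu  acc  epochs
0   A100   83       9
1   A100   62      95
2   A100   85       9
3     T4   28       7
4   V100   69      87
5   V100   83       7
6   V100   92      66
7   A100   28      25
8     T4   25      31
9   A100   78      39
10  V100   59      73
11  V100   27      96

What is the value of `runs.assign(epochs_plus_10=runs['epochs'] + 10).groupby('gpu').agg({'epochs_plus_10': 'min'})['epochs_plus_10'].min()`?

17

add column epochs_plus_10 = runs['epochs'] + 10:
     gpu  acc  epochs  epochs_plus_10
0   A100   83       9              19
1   A100   62      95             105
2   A100   85       9              19
3     T4   28       7              17
4   V100   69      87              97
5   V100   83       7              17
6   V100   92      66              76
7   A100   28      25              35
8     T4   25      31              41
9   A100   78      39              49
10  V100   59      73              83
11  V100   27      96             106
group by gpu, min of epochs_plus_10:
      epochs_plus_10
gpu                 
A100              19
T4                17
V100              17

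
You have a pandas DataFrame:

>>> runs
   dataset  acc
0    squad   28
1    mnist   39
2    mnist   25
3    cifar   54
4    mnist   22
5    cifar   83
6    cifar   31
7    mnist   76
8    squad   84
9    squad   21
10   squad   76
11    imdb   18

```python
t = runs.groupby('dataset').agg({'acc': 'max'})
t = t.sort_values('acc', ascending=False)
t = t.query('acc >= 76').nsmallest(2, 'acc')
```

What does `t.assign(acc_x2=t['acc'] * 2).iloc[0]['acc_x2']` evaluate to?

152

group by dataset, max of acc:
         acc
dataset     
cifar     83
imdb      18
mnist     76
squad     84
sort by acc descending:
         acc
dataset     
squad     84
cifar     83
mnist     76
imdb      18
filter rows where acc >= 76:
         acc
dataset     
squad     84
cifar     83
mnist     76
take 2 rows with smallest acc:
         acc
dataset     
mnist     76
cifar     83
add column acc_x2 = t['acc'] * 2:
         acc  acc_x2
dataset             
mnist     76     152
cifar     83     166
Finally, value at position 0, column 'acc_x2' = 152.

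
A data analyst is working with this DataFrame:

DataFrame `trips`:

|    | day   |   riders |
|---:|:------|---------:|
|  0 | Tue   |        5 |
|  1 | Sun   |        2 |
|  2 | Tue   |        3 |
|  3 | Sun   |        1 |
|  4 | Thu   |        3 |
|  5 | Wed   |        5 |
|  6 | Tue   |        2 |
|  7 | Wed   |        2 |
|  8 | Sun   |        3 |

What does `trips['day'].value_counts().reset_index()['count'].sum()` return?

value_counts of day:
day
Tue    3
Sun    3
Wed    2
Thu    1
Name: count, dtype: int64
reset_index():
   day  count
0  Tue      3
1  Sun      3
2  Wed      2
3  Thu      1

9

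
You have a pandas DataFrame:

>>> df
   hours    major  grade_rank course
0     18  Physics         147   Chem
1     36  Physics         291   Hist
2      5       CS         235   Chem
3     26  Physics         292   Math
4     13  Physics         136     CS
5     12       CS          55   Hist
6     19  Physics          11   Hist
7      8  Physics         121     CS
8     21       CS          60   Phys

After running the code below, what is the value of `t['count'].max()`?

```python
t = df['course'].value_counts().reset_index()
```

value_counts of course:
course
Hist    3
Chem    2
CS      2
Math    1
Phys    1
Name: count, dtype: int64
reset_index():
  course  count
0   Hist      3
1   Chem      2
2     CS      2
3   Math      1
4   Phys      1

3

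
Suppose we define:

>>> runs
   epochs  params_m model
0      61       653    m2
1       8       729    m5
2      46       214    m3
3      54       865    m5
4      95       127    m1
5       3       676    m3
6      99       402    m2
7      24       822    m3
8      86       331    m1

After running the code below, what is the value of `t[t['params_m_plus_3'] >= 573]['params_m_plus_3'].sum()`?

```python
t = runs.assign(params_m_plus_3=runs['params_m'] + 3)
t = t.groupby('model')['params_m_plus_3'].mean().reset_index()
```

add column params_m_plus_3 = runs['params_m'] + 3:
   epochs  params_m model  params_m_plus_3
0      61       653    m2              656
1       8       729    m5              732
2      46       214    m3              217
3      54       865    m5              868
4      95       127    m1              130
5       3       676    m3              679
6      99       402    m2              405
7      24       822    m3              825
8      86       331    m1              334
group by model, mean of params_m_plus_3:
model
m1    232.000000
m2    530.500000
m3    573.666667
m5    800.000000
Name: params_m_plus_3, dtype: float64
reset_index():
  model  params_m_plus_3
0    m1       232.000000
1    m2       530.500000
2    m3       573.666667
3    m5       800.000000
filter rows where params_m_plus_3 >= 573:
  model  params_m_plus_3
2    m3       573.666667
3    m5       800.000000
Finally, sum of column 'params_m_plus_3' = 1373.66666667.

1373.66666667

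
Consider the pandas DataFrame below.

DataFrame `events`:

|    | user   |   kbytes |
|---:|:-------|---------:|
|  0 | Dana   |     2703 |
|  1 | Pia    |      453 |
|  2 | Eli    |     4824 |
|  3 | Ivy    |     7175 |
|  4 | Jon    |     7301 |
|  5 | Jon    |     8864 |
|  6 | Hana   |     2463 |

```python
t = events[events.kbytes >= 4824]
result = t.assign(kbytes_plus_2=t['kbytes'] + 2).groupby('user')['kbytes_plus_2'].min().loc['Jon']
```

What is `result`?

7303

filter rows where kbytes >= 4824:
  user  kbytes
2  Eli    4824
3  Ivy    7175
4  Jon    7301
5  Jon    8864
add column kbytes_plus_2 = t['kbytes'] + 2:
  user  kbytes  kbytes_plus_2
2  Eli    4824           4826
3  Ivy    7175           7177
4  Jon    7301           7303
5  Jon    8864           8866
group by user, min of kbytes_plus_2:
user
Eli    4826
Ivy    7177
Jon    7303
Name: kbytes_plus_2, dtype: int64
The value at index 'Jon' is 7303.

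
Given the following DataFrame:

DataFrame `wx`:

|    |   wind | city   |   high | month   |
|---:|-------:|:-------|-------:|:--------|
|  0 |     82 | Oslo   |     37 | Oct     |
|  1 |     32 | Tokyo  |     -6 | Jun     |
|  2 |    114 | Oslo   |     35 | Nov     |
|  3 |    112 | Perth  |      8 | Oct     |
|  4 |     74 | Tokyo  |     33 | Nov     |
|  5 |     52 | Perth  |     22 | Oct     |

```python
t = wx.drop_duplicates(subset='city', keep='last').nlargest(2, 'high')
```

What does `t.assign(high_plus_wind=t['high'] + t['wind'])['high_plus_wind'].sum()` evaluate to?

256

drop duplicate city (keep=last):
   wind   city  high month
2   114   Oslo    35   Nov
4    74  Tokyo    33   Nov
5    52  Perth    22   Oct
take 2 rows with largest high:
   wind   city  high month
2   114   Oslo    35   Nov
4    74  Tokyo    33   Nov
add column high_plus_wind = t['high'] + t['wind']:
   wind   city  high month  high_plus_wind
2   114   Oslo    35   Nov             149
4    74  Tokyo    33   Nov             107
Then the sum of column 'high_plus_wind': 256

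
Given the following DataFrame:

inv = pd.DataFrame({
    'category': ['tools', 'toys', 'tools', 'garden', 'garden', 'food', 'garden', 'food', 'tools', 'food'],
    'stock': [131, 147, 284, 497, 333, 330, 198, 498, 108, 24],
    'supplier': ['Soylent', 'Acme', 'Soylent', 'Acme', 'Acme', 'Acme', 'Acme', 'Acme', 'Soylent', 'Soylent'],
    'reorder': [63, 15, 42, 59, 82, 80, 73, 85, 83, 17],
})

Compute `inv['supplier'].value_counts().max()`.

value_counts of supplier:
supplier
Acme       6
Soylent    4
Name: count, dtype: int64

6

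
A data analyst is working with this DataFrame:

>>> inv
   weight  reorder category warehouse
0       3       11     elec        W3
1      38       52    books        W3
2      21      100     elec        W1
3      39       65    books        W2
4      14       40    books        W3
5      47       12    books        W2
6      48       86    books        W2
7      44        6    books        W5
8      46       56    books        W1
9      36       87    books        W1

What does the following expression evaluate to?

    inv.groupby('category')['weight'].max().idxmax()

group by category, max of weight:
category
books    48
elec     21
Name: weight, dtype: int64
Hence books.

books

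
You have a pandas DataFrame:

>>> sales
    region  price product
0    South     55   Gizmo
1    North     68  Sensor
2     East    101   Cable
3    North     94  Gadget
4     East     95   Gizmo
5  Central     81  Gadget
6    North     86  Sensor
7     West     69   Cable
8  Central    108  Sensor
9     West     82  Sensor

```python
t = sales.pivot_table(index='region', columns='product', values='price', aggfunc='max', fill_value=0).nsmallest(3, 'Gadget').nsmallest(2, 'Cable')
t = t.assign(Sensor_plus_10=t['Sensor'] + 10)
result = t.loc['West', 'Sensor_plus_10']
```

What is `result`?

92

pivot: rows=region, cols=product, max(price):
product  Cable  Gadget  Gizmo  Sensor
region                               
Central      0      81      0     108
East       101       0     95       0
North        0      94      0      86
South        0       0     55       0
West        69       0      0      82
take 3 rows with smallest Gadget:
product  Cable  Gadget  Gizmo  Sensor
region                               
East       101       0     95       0
South        0       0     55       0
West        69       0      0      82
take 2 rows with smallest Cable:
product  Cable  Gadget  Gizmo  Sensor
region                               
South        0       0     55       0
West        69       0      0      82
add column Sensor_plus_10 = t['Sensor'] + 10:
product  Cable  Gadget  Gizmo  Sensor  Sensor_plus_10
region                                               
South        0       0     55       0              10
West        69       0      0      82              92
Then the value at row 'West', column 'Sensor_plus_10': 92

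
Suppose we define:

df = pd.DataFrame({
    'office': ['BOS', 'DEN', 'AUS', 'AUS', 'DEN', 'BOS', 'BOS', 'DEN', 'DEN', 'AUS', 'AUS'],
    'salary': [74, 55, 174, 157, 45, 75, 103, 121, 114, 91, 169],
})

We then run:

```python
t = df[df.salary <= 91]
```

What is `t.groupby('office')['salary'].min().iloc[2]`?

filter rows where salary <= 91:
  office  salary
0    BOS      74
1    DEN      55
4    DEN      45
5    BOS      75
9    AUS      91
group by office, min of salary:
office
AUS    91
BOS    74
DEN    45
Name: salary, dtype: int64

45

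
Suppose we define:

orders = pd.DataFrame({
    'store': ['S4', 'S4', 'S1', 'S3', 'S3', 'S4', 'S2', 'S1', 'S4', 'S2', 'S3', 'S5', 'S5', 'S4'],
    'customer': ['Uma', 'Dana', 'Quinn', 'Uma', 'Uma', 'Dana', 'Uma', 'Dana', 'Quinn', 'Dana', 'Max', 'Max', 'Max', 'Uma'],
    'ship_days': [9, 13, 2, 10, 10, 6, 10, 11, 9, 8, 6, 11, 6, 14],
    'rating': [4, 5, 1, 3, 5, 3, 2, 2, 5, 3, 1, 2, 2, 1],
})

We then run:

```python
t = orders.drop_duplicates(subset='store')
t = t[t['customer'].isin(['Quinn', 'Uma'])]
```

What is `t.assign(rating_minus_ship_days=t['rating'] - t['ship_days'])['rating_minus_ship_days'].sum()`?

-21

drop duplicate store (keep=first):
   store customer  ship_days  rating
0     S4      Uma          9       4
2     S1    Quinn          2       1
3     S3      Uma         10       3
6     S2      Uma         10       2
11    S5      Max         11       2
filter rows where customer in ['Quinn', 'Uma']:
  store customer  ship_days  rating
0    S4      Uma          9       4
2    S1    Quinn          2       1
3    S3      Uma         10       3
6    S2      Uma         10       2
add column rating_minus_ship_days = t['rating'] - t['ship_days']:
  store customer  ship_days  rating  rating_minus_ship_days
0    S4      Uma          9       4                      -5
2    S1    Quinn          2       1                      -1
3    S3      Uma         10       3                      -7
6    S2      Uma         10       2                      -8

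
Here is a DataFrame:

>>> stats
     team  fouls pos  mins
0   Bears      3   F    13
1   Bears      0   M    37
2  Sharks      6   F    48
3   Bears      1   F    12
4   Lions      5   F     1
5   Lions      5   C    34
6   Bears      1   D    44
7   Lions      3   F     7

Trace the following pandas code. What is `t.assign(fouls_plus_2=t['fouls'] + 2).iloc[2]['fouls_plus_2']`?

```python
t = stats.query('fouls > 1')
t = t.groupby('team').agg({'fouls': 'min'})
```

8

filter rows where fouls > 1:
     team  fouls pos  mins
0   Bears      3   F    13
2  Sharks      6   F    48
4   Lions      5   F     1
5   Lions      5   C    34
7   Lions      3   F     7
group by team, min of fouls:
        fouls
team         
Bears       3
Lions       3
Sharks      6
add column fouls_plus_2 = t['fouls'] + 2:
        fouls  fouls_plus_2
team                       
Bears       3             5
Lions       3             5
Sharks      6             8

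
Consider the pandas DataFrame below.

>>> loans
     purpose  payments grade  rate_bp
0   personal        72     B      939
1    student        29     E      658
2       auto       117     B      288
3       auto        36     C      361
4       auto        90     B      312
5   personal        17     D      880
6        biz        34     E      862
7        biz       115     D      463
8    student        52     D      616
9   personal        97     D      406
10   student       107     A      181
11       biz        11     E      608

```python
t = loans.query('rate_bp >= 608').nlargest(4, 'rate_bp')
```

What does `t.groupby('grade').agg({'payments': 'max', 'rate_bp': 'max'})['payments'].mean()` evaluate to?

41.0

filter rows where rate_bp >= 608:
     purpose  payments grade  rate_bp
0   personal        72     B      939
1    student        29     E      658
5   personal        17     D      880
6        biz        34     E      862
8    student        52     D      616
11       biz        11     E      608
take 4 rows with largest rate_bp:
    purpose  payments grade  rate_bp
0  personal        72     B      939
5  personal        17     D      880
6       biz        34     E      862
1   student        29     E      658
group by grade: max(payments), max(rate_bp):
       payments  rate_bp
grade                   
B            72      939
D            17      880
E            34      862
So mean() = 41.0.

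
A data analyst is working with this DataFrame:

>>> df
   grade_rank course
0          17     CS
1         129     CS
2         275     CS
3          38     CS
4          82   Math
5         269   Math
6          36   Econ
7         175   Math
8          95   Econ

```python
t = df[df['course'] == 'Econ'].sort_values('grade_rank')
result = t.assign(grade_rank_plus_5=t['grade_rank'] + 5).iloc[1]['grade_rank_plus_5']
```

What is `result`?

100

filter rows where course == 'Econ':
   grade_rank course
6          36   Econ
8          95   Econ
sort by grade_rank:
   grade_rank course
6          36   Econ
8          95   Econ
add column grade_rank_plus_5 = t['grade_rank'] + 5:
   grade_rank course  grade_rank_plus_5
6          36   Econ                 41
8          95   Econ                100
Finally, value at position 1, column 'grade_rank_plus_5' = 100.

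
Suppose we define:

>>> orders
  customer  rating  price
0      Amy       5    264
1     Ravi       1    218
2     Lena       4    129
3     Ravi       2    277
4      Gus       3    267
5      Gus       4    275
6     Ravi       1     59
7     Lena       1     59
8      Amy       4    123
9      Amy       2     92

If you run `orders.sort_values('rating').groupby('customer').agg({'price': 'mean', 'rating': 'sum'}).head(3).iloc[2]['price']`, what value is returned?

94.0

sort by rating:
  customer  rating  price
1     Ravi       1    218
6     Ravi       1     59
7     Lena       1     59
3     Ravi       2    277
9      Amy       2     92
4      Gus       3    267
2     Lena       4    129
5      Gus       4    275
8      Amy       4    123
0      Amy       5    264
group by customer: mean(price), sum(rating):
               price  rating
customer                    
Amy       159.666667      11
Gus       271.000000       7
Lena       94.000000       5
Ravi      184.666667       4
take first 3 rows:
               price  rating
customer                    
Amy       159.666667      11
Gus       271.000000       7
Lena       94.000000       5
Reading off the value at position 2, column 'price', we get 94.0.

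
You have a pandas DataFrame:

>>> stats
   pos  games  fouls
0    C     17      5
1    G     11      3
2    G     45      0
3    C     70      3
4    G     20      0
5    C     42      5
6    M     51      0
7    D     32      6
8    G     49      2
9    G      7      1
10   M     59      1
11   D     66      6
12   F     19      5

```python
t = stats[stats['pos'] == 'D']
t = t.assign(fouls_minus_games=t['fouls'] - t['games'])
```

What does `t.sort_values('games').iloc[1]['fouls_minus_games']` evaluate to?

-60

filter rows where pos == 'D':
   pos  games  fouls
7    D     32      6
11   D     66      6
add column fouls_minus_games = t['fouls'] - t['games']:
   pos  games  fouls  fouls_minus_games
7    D     32      6                -26
11   D     66      6                -60
sort by games:
   pos  games  fouls  fouls_minus_games
7    D     32      6                -26
11   D     66      6                -60
So iloc[1]['fouls_minus_games'] = -60.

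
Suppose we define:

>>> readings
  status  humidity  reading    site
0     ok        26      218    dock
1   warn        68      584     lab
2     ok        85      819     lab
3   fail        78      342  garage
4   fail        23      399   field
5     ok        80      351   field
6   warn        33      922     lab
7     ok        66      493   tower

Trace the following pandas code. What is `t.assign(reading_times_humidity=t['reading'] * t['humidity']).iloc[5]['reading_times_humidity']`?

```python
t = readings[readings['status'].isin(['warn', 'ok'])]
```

32538

filter rows where status in ['warn', 'ok']:
  status  humidity  reading   site
0     ok        26      218   dock
1   warn        68      584    lab
2     ok        85      819    lab
5     ok        80      351  field
6   warn        33      922    lab
7     ok        66      493  tower
add column reading_times_humidity = t['reading'] * t['humidity']:
  status  humidity  reading   site  reading_times_humidity
0     ok        26      218   dock                    5668
1   warn        68      584    lab                   39712
2     ok        85      819    lab                   69615
5     ok        80      351  field                   28080
6   warn        33      922    lab                   30426
7     ok        66      493  tower                   32538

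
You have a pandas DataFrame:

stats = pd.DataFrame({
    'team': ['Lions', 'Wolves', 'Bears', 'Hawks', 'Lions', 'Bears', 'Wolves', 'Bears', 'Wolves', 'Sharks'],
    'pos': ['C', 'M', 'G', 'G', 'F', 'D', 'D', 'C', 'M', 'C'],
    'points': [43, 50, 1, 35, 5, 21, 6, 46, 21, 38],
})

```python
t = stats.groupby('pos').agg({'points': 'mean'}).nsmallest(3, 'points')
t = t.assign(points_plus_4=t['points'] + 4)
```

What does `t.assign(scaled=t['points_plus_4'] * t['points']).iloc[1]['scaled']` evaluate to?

236.25

group by pos, mean of points:
        points
pos           
C    42.333333
D    13.500000
F     5.000000
G    18.000000
M    35.500000
take 3 rows with smallest points:
     points
pos        
F       5.0
D      13.5
G      18.0
add column points_plus_4 = t['points'] + 4:
     points  points_plus_4
pos                       
F       5.0            9.0
D      13.5           17.5
G      18.0           22.0
add column scaled = t['points_plus_4'] * t['points']:
     points  points_plus_4  scaled
pos                               
F       5.0            9.0   45.00
D      13.5           17.5  236.25
G      18.0           22.0  396.00
Reading off the value at position 1, column 'scaled', we get 236.25.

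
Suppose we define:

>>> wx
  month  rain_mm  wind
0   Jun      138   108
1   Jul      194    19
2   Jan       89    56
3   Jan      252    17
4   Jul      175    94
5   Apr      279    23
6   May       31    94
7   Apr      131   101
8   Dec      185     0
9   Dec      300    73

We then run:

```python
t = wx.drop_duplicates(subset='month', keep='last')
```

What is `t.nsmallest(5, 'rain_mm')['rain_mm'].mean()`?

drop duplicate month (keep=last):
  month  rain_mm  wind
0   Jun      138   108
3   Jan      252    17
4   Jul      175    94
6   May       31    94
7   Apr      131   101
9   Dec      300    73
take 5 rows with smallest rain_mm:
  month  rain_mm  wind
6   May       31    94
7   Apr      131   101
0   Jun      138   108
4   Jul      175    94
3   Jan      252    17

145.4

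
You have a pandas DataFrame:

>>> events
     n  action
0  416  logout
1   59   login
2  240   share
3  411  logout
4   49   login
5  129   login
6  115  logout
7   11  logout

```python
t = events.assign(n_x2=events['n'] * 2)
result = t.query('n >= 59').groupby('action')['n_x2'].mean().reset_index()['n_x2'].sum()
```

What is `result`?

add column n_x2 = events['n'] * 2:
     n  action  n_x2
0  416  logout   832
1   59   login   118
2  240   share   480
3  411  logout   822
4   49   login    98
5  129   login   258
6  115  logout   230
7   11  logout    22
filter rows where n >= 59:
     n  action  n_x2
0  416  logout   832
1   59   login   118
2  240   share   480
3  411  logout   822
5  129   login   258
6  115  logout   230
group by action, mean of n_x2:
action
login     188.0
logout    628.0
share     480.0
Name: n_x2, dtype: float64
reset_index():
   action   n_x2
0   login  188.0
1  logout  628.0
2   share  480.0
sum of column 'n_x2' → 1296.0

1296.0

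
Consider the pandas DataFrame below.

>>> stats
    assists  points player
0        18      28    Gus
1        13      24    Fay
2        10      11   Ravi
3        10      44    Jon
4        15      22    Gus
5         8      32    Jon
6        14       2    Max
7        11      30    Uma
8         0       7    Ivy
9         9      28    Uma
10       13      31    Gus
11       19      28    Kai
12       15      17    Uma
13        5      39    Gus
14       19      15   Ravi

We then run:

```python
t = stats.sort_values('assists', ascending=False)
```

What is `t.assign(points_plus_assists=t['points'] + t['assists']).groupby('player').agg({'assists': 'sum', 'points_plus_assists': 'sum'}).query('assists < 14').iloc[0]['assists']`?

13

sort by assists descending:
    assists  points player
11       19      28    Kai
14       19      15   Ravi
0        18      28    Gus
4        15      22    Gus
12       15      17    Uma
6        14       2    Max
1        13      24    Fay
10       13      31    Gus
7        11      30    Uma
2        10      11   Ravi
3        10      44    Jon
9         9      28    Uma
5         8      32    Jon
13        5      39    Gus
8         0       7    Ivy
add column points_plus_assists = t['points'] + t['assists']:
    assists  points player  points_plus_assists
11       19      28    Kai                   47
14       19      15   Ravi                   34
0        18      28    Gus                   46
4        15      22    Gus                   37
12       15      17    Uma                   32
6        14       2    Max                   16
1        13      24    Fay                   37
10       13      31    Gus                   44
7        11      30    Uma                   41
2        10      11   Ravi                   21
3        10      44    Jon                   54
9         9      28    Uma                   37
5         8      32    Jon                   40
13        5      39    Gus                   44
8         0       7    Ivy                    7
group by player: sum(assists), sum(points_plus_assists):
        assists  points_plus_assists
player                              
Fay          13                   37
Gus          51                  171
Ivy           0                    7
Jon          18                   94
Kai          19                   47
Max          14                   16
Ravi         29                   55
Uma          35                  110
filter rows where assists < 14:
        assists  points_plus_assists
player                              
Fay          13                   37
Ivy           0                    7
Finally, value at position 0, column 'assists' = 13.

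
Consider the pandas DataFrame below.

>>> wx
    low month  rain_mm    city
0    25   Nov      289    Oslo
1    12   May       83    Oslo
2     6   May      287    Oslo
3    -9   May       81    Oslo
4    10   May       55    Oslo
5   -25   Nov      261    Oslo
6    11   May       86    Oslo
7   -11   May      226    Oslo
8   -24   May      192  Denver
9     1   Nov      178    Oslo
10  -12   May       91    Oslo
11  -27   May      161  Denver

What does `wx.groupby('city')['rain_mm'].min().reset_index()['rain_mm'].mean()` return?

group by city, min of rain_mm:
city
Denver    161
Oslo       55
Name: rain_mm, dtype: int64
reset_index():
     city  rain_mm
0  Denver      161
1    Oslo       55
Reading off the mean of column 'rain_mm', we get 108.0.

108.0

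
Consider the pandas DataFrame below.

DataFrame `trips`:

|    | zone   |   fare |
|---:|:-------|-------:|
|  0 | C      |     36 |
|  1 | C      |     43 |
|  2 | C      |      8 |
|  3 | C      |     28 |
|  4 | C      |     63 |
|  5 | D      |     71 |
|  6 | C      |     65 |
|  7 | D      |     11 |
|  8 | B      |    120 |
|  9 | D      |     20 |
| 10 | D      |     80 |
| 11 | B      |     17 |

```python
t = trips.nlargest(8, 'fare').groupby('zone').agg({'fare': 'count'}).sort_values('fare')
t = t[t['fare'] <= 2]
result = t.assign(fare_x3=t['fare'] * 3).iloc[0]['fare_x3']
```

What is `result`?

take 8 rows with largest fare:
   zone  fare
8     B   120
10    D    80
5     D    71
6     C    65
4     C    63
1     C    43
0     C    36
3     C    28
group by zone, count of fare:
      fare
zone      
B        1
C        5
D        2
sort by fare:
      fare
zone      
B        1
D        2
C        5
filter rows where fare <= 2:
      fare
zone      
B        1
D        2
add column fare_x3 = t['fare'] * 3:
      fare  fare_x3
zone               
B        1        3
D        2        6
The value at position 0, column 'fare_x3' is 3.

3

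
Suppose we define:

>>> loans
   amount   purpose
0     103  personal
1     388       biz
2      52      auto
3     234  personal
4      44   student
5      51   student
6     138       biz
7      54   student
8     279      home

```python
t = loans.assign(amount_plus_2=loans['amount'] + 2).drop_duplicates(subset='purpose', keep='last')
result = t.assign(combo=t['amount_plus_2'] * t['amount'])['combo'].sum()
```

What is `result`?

add column amount_plus_2 = loans['amount'] + 2:
   amount   purpose  amount_plus_2
0     103  personal            105
1     388       biz            390
2      52      auto             54
3     234  personal            236
4      44   student             46
5      51   student             53
6     138       biz            140
7      54   student             56
8     279      home            281
drop duplicate purpose (keep=last):
   amount   purpose  amount_plus_2
2      52      auto             54
3     234  personal            236
6     138       biz            140
7      54   student             56
8     279      home            281
add column combo = t['amount_plus_2'] * t['amount']:
   amount   purpose  amount_plus_2  combo
2      52      auto             54   2808
3     234  personal            236  55224
6     138       biz            140  19320
7      54   student             56   3024
8     279      home            281  78399
Finally, sum of column 'combo' = 158775.

158775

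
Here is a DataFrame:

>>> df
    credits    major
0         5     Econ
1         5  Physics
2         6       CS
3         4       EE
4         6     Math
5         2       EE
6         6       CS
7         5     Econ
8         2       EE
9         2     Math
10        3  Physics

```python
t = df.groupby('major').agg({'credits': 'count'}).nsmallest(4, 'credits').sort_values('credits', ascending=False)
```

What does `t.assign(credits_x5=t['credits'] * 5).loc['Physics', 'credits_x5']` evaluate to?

10

group by major, count of credits:
         credits
major           
CS             2
EE             3
Econ           2
Math           2
Physics        2
take 4 rows with smallest credits:
         credits
major           
CS             2
Econ           2
Math           2
Physics        2
sort by credits descending:
         credits
major           
CS             2
Econ           2
Math           2
Physics        2
add column credits_x5 = t['credits'] * 5:
         credits  credits_x5
major                       
CS             2          10
Econ           2          10
Math           2          10
Physics        2          10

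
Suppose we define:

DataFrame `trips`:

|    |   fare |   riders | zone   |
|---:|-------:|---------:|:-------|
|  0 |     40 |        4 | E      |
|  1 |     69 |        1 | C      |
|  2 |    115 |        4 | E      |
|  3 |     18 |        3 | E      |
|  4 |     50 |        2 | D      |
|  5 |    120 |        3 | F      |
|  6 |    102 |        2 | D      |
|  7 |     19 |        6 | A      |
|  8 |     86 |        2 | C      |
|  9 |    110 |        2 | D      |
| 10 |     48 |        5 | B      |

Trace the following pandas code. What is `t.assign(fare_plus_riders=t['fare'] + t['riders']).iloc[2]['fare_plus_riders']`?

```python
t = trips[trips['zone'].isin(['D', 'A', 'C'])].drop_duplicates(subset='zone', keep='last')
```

filter rows where zone in ['D', 'A', 'C']:
   fare  riders zone
1    69       1    C
4    50       2    D
6   102       2    D
7    19       6    A
8    86       2    C
9   110       2    D
drop duplicate zone (keep=last):
   fare  riders zone
7    19       6    A
8    86       2    C
9   110       2    D
add column fare_plus_riders = t['fare'] + t['riders']:
   fare  riders zone  fare_plus_riders
7    19       6    A                25
8    86       2    C                88
9   110       2    D               112
Taking the value at position 2, column 'fare_plus_riders' gives 112.

112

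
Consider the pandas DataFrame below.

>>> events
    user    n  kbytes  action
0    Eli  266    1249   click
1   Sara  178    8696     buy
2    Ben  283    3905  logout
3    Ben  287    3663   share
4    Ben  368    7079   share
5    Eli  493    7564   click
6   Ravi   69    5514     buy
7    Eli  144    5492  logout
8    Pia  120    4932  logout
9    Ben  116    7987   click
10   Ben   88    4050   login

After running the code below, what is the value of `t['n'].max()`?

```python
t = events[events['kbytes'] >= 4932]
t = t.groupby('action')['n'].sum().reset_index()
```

filter rows where kbytes >= 4932:
   user    n  kbytes  action
1  Sara  178    8696     buy
4   Ben  368    7079   share
5   Eli  493    7564   click
6  Ravi   69    5514     buy
7   Eli  144    5492  logout
8   Pia  120    4932  logout
9   Ben  116    7987   click
group by action, sum of n:
action
buy       247
click     609
logout    264
share     368
Name: n, dtype: int64
reset_index():
   action    n
0     buy  247
1   click  609
2  logout  264
3   share  368

609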